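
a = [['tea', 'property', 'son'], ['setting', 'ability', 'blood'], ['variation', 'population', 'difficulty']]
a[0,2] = 'son'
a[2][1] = 'population'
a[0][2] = 'son'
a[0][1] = 'property'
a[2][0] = 'variation'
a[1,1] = 'ability'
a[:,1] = ['property', 'ability', 'population']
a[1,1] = 'ability'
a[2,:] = ['variation', 'population', 'difficulty']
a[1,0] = 'setting'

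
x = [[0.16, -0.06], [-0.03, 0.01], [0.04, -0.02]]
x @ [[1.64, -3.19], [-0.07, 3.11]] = [[0.27, -0.7], [-0.05, 0.13], [0.07, -0.19]]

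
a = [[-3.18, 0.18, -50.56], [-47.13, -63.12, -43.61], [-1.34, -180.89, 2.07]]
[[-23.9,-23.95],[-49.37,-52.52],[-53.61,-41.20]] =a@[[0.22, 0.39], [0.3, 0.23], [0.46, 0.45]]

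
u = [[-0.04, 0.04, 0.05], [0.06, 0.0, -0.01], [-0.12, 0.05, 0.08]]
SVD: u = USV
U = [[-0.4,-0.63,-0.66], [0.3,-0.77,0.56], [-0.87,0.03,0.50]]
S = [0.18, 0.04, 0.0]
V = [[0.78, -0.34, -0.52], [-0.61, -0.59, -0.53], [0.13, -0.74, 0.67]]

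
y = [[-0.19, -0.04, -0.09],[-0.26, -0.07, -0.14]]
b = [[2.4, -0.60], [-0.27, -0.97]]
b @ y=[[-0.30, -0.05, -0.13], [0.30, 0.08, 0.16]]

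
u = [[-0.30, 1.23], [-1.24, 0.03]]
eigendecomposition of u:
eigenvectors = [[(-0.09+0.7j),(-0.09-0.7j)], [-0.71+0.00j,(-0.71-0j)]]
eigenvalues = [(-0.14+1.22j), (-0.14-1.22j)]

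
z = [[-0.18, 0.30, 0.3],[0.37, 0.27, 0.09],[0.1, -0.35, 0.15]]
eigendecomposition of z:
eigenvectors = [[0.84+0.00j, (0.06-0.32j), 0.06+0.32j], [-0.39+0.00j, (-0.37-0.52j), (-0.37+0.52j)], [(-0.37+0j), (0.7+0j), (0.7-0j)]]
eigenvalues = [(-0.45+0j), (0.34+0.21j), (0.34-0.21j)]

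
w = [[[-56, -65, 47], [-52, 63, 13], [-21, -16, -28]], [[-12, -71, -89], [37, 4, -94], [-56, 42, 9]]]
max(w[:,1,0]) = 37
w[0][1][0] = -52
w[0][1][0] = -52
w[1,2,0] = -56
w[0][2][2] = -28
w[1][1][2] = -94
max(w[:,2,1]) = 42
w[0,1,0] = -52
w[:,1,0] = [-52, 37]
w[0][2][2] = -28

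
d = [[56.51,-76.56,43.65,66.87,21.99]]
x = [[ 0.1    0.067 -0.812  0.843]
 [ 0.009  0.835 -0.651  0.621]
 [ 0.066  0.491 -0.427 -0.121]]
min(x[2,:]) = -0.427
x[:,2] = [-0.812, -0.651, -0.427]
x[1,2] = -0.651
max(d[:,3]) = 66.87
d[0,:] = [56.51, -76.56, 43.65, 66.87, 21.99]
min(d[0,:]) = -76.56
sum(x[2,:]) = 0.008999999999999952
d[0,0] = 56.51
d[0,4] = 21.99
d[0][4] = 21.99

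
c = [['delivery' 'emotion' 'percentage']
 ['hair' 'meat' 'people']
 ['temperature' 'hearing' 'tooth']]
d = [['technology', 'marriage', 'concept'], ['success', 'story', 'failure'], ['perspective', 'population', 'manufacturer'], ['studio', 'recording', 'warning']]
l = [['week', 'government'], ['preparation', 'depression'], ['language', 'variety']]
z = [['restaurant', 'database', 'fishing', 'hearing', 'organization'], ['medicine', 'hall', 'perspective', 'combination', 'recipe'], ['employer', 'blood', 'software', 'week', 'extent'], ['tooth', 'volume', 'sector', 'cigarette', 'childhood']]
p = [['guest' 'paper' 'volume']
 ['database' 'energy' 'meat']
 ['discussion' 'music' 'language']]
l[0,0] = 'week'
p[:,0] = ['guest', 'database', 'discussion']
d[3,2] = 'warning'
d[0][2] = 'concept'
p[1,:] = ['database', 'energy', 'meat']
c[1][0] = 'hair'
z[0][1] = 'database'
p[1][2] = 'meat'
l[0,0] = 'week'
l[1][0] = 'preparation'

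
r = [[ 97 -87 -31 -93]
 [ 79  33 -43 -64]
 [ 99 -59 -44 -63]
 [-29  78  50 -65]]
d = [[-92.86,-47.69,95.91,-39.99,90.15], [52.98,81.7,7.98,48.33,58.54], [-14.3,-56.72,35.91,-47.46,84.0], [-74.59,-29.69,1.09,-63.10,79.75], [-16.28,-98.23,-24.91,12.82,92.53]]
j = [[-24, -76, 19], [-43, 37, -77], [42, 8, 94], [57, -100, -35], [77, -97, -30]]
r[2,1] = -59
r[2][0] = 99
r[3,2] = 50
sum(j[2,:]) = 144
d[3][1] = -29.69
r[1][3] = -64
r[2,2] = -44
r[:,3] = [-93, -64, -63, -65]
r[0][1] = -87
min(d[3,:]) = -74.59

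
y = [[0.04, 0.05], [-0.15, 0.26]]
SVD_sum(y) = [[-0.01, 0.02],[-0.15, 0.26]] + [[0.05,  0.03], [-0.0,  -0.0]]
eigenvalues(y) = [0.08, 0.22]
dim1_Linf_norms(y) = [0.05, 0.26]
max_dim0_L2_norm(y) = 0.26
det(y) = 0.02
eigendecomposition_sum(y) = [[0.11, -0.03],[0.09, -0.03]] + [[-0.07, 0.08], [-0.24, 0.29]]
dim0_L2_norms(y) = [0.16, 0.26]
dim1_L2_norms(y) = [0.06, 0.3]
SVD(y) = [[0.08, 1.00],  [1.00, -0.08]] @ diag([0.3011080235091452, 0.05944710403725377]) @ [[-0.49, 0.87],[0.87, 0.49]]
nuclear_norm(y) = 0.36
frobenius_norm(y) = 0.31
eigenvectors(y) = [[-0.76,-0.27], [-0.64,-0.96]]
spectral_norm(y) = 0.30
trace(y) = 0.30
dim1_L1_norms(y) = [0.09, 0.41]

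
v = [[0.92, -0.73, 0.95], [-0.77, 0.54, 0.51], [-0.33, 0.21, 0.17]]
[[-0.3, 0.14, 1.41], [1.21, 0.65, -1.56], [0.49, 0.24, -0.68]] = v @ [[-1.18, -0.26, 2.78], [-0.13, 0.26, 1.29], [0.73, 0.60, -0.22]]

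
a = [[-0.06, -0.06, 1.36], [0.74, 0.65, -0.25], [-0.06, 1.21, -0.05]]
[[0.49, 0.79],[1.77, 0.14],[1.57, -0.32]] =a@[[1.34, 0.57], [1.38, -0.21], [0.48, 0.60]]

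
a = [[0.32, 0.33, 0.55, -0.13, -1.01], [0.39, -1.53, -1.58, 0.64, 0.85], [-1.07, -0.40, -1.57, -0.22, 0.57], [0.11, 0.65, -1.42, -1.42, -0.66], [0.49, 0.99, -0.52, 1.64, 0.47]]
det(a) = -8.609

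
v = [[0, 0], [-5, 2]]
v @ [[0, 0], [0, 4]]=[[0, 0], [0, 8]]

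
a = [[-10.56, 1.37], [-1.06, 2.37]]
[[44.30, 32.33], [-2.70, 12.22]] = a@[[-4.61, -2.54],[-3.20, 4.02]]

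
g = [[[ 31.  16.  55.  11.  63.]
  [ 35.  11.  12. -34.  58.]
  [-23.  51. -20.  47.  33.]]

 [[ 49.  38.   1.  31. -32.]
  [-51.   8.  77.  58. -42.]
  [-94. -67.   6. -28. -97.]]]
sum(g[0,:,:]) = 346.0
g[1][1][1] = 8.0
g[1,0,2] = 1.0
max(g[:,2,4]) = 33.0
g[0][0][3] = 11.0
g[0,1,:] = [35.0, 11.0, 12.0, -34.0, 58.0]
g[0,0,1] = 16.0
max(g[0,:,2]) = 55.0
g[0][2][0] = -23.0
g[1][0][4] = -32.0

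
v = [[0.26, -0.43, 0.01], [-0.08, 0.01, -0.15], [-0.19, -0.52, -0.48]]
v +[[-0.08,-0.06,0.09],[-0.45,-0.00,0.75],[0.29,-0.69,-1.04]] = [[0.18, -0.49, 0.1], [-0.53, 0.01, 0.6], [0.10, -1.21, -1.52]]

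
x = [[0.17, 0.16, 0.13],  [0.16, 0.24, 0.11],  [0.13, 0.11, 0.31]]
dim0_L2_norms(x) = [0.27, 0.31, 0.35]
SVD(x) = [[-0.51, 0.26, 0.82], [-0.57, 0.61, -0.55], [-0.64, -0.75, -0.17]] @ diag([0.5100816243894348, 0.174183006866161, 0.03573536874440417]) @ [[-0.51, -0.57, -0.64],[0.26, 0.61, -0.75],[0.82, -0.55, -0.17]]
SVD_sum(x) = [[0.13, 0.15, 0.17], [0.15, 0.16, 0.19], [0.17, 0.19, 0.21]] + [[0.01, 0.03, -0.03], [0.03, 0.07, -0.08], [-0.03, -0.08, 0.10]] + [[0.02, -0.02, -0.0], [-0.02, 0.01, 0.0], [-0.0, 0.0, 0.00]]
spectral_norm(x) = 0.51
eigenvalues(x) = [0.51, 0.04, 0.17]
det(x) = 0.00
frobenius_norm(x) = 0.54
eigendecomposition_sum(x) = [[0.13,0.15,0.17], [0.15,0.16,0.19], [0.17,0.19,0.21]] + [[0.02, -0.02, -0.0], [-0.02, 0.01, 0.0], [-0.0, 0.0, 0.00]] + [[0.01,0.03,-0.03], [0.03,0.07,-0.08], [-0.03,-0.08,0.10]]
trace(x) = 0.72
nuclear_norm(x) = 0.72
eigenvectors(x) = [[-0.51, -0.82, -0.26], [-0.57, 0.55, -0.61], [-0.64, 0.17, 0.75]]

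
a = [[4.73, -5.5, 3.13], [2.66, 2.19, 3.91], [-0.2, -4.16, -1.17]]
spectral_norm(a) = 8.39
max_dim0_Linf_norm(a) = 5.5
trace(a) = 5.75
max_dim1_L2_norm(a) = 7.9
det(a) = 18.74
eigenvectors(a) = [[(-0.74+0j), -0.74-0.00j, -0.76+0.00j], [(-0.34+0.44j), (-0.34-0.44j), -0.22+0.00j], [(-0.08-0.38j), (-0.08+0.38j), 0.61+0.00j]]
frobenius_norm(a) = 10.41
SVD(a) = [[-0.94, -0.02, -0.34], [-0.19, -0.81, 0.56], [-0.28, 0.59, 0.76]] @ diag([8.390792253971846, 6.144643910624524, 0.3633958754732952]) @ [[-0.58, 0.71, -0.40], [-0.38, -0.67, -0.64], [-0.72, -0.22, 0.66]]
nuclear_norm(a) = 14.90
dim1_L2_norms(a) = [7.9, 5.21, 4.33]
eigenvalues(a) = [(2.57+4.9j), (2.57-4.9j), (0.61+0j)]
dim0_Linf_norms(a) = [4.73, 5.5, 3.91]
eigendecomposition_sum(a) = [[(2.22+0.45j), (-2.5+3.87j), (1.86+1.99j)], [(1.29-1.12j), 1.17+3.26j, (2.04-0.2j)], [(0.02+1.2j), (-2.28-0.85j), (-0.82+1.18j)]] + [[(2.22-0.45j),(-2.5-3.87j),1.86-1.99j], [(1.29+1.12j),(1.17-3.26j),(2.04+0.2j)], [0.02-1.20j,(-2.28+0.85j),-0.82-1.18j]] + [[(0.3+0j), (-0.5-0j), (-0.58-0j)], [0.09+0.00j, -0.15-0.00j, (-0.17-0j)], [-0.24-0.00j, 0.40+0.00j, (0.46+0j)]]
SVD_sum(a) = [[4.6, -5.6, 3.15], [0.91, -1.10, 0.62], [1.38, -1.67, 0.94]] + [[0.04, 0.07, 0.06], [1.90, 3.34, 3.16], [-1.38, -2.43, -2.29]] + [[0.09, 0.03, -0.08], [-0.15, -0.04, 0.13], [-0.20, -0.06, 0.18]]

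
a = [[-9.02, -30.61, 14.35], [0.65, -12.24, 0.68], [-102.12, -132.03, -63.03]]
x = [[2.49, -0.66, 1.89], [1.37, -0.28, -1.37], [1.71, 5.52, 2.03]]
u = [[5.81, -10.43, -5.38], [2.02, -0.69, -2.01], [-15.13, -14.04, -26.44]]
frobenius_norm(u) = 36.13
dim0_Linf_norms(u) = [15.13, 14.04, 26.44]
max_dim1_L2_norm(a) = 178.42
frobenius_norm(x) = 7.18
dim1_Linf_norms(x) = [2.49, 1.37, 5.52]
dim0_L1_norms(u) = [22.96, 25.16, 33.83]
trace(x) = 4.24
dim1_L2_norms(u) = [13.1, 2.93, 33.54]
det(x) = 35.99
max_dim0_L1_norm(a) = 174.88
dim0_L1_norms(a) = [111.79, 174.88, 78.06]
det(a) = -26065.38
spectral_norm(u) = 34.16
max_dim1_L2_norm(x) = 6.12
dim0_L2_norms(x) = [3.32, 5.57, 3.09]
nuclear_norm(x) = 11.18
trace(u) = -21.32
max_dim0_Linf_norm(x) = 5.52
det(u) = -723.46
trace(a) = -84.29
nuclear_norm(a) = 212.68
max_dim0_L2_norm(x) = 5.57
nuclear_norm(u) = 47.60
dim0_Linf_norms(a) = [102.12, 132.03, 63.03]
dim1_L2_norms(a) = [34.99, 12.28, 178.42]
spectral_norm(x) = 6.19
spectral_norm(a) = 180.10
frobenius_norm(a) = 182.23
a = u @ x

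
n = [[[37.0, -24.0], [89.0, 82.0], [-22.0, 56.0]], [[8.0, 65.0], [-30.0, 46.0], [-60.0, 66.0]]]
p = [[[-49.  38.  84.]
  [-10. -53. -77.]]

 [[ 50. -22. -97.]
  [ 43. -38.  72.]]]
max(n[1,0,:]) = 65.0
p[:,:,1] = [[38.0, -53.0], [-22.0, -38.0]]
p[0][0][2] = 84.0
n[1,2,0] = -60.0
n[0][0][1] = -24.0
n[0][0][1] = -24.0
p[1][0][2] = -97.0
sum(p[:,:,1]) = -75.0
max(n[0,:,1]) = 82.0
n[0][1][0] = 89.0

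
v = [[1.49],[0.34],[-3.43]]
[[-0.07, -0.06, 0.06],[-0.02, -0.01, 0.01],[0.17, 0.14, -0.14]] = v @ [[-0.05,-0.04,0.04]]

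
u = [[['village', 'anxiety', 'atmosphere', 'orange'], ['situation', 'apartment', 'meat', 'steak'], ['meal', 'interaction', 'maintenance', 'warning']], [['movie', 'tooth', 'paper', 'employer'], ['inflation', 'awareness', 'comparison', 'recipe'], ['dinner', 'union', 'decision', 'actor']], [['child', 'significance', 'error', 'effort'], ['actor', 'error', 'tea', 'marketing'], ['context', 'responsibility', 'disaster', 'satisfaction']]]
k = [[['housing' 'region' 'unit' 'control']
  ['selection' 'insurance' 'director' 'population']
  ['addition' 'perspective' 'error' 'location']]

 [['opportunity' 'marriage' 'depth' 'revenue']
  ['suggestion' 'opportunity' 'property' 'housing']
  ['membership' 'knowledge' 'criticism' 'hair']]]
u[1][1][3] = 'recipe'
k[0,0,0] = 'housing'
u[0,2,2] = 'maintenance'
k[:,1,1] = ['insurance', 'opportunity']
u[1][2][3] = 'actor'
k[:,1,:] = [['selection', 'insurance', 'director', 'population'], ['suggestion', 'opportunity', 'property', 'housing']]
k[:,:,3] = [['control', 'population', 'location'], ['revenue', 'housing', 'hair']]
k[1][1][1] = 'opportunity'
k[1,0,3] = 'revenue'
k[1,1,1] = 'opportunity'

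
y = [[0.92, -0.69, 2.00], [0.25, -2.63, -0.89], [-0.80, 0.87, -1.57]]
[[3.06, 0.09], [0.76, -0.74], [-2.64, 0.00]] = y @ [[0.24, -0.16],  [-0.67, 0.20],  [1.19, 0.19]]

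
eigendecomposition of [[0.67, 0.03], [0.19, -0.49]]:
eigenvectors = [[0.99, -0.03], [0.16, 1.0]]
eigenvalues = [0.67, -0.49]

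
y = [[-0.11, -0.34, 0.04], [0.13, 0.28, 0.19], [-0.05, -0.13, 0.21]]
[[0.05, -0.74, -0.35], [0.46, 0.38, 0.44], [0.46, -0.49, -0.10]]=y @ [[-0.01, 0.10, 2.24], [0.12, 2.02, 0.34], [2.27, -1.07, 0.28]]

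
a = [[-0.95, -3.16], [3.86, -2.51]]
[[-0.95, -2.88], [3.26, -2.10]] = a @ [[0.87, 0.04], [0.04, 0.9]]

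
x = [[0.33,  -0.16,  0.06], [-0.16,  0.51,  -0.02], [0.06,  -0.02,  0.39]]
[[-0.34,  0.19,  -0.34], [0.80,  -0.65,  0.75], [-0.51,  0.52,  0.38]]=x@[[-0.09,-0.29,-0.61], [1.50,-1.31,1.32], [-1.21,1.31,1.13]]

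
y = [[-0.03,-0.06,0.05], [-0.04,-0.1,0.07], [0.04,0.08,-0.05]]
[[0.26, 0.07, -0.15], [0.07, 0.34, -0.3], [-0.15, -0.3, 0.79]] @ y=[[-0.02, -0.03, 0.03], [-0.03, -0.06, 0.04], [0.05, 0.10, -0.07]]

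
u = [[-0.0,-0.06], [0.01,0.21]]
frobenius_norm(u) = 0.22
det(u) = 0.00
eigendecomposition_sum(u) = [[0.0, 0.0], [-0.0, -0.00]] + [[-0.0, -0.06], [0.01, 0.21]]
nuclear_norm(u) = 0.22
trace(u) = 0.21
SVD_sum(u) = [[-0.0, -0.06], [0.01, 0.21]] + [[0.00, -0.0], [0.00, -0.00]]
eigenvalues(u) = [0.0, 0.21]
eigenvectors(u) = [[-1.00, 0.28], [0.05, -0.96]]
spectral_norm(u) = 0.22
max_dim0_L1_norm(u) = 0.27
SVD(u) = [[0.27, -0.96], [-0.96, -0.27]] @ diag([0.2186148838305078, 0.002744552381278763]) @ [[-0.04, -1.0], [-1.0, 0.04]]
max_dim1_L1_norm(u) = 0.22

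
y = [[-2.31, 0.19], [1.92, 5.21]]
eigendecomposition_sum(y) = [[-2.34, 0.06], [0.59, -0.01]] + [[0.03, 0.13], [1.33, 5.22]]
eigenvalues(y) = [-2.36, 5.26]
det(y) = -12.40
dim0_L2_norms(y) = [3.0, 5.21]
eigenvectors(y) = [[-0.97, -0.03],[0.25, -1.0]]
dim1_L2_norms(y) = [2.32, 5.55]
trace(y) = 2.90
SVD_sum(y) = [[-0.29, -0.68], [2.19, 5.09]] + [[-2.02, 0.87], [-0.27, 0.12]]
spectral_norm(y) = 5.59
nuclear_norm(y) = 7.81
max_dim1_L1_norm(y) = 7.13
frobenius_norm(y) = 6.02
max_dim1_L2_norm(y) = 5.55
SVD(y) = [[-0.13, 0.99], [0.99, 0.13]] @ diag([5.593613874610882, 2.216795845755906]) @ [[0.39, 0.92], [-0.92, 0.39]]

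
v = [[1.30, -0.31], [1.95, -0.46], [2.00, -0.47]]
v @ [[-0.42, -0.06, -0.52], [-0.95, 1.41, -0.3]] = [[-0.25, -0.52, -0.58], [-0.38, -0.77, -0.88], [-0.39, -0.78, -0.90]]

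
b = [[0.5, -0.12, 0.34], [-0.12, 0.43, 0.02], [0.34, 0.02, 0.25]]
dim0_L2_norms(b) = [0.62, 0.45, 0.42]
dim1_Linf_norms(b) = [0.5, 0.43, 0.34]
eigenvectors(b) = [[-0.58, -0.81, 0.1], [-0.2, 0.26, 0.95], [0.79, -0.53, 0.31]]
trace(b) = 1.18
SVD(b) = [[-0.81, -0.1, -0.58], [0.26, -0.95, -0.2], [-0.53, -0.31, 0.79]] @ diag([0.7608009900217727, 0.4235129788500742, 0.004313968871846813]) @ [[-0.81, 0.26, -0.53],[-0.1, -0.95, -0.31],[0.58, 0.20, -0.79]]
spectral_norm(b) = 0.76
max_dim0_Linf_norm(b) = 0.5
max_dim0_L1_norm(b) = 0.96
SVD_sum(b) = [[0.5, -0.16, 0.32],[-0.16, 0.05, -0.10],[0.32, -0.10, 0.21]] + [[0.0, 0.04, 0.01],[0.04, 0.38, 0.12],[0.01, 0.12, 0.04]] + [[-0.00, -0.0, 0.0], [-0.00, -0.00, 0.0], [0.0, 0.0, -0.0]]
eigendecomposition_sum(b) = [[-0.0, -0.00, 0.00], [-0.0, -0.0, 0.00], [0.0, 0.00, -0.0]] + [[0.5,  -0.16,  0.32], [-0.16,  0.05,  -0.10], [0.32,  -0.10,  0.21]] + [[0.0, 0.04, 0.01], [0.04, 0.38, 0.12], [0.01, 0.12, 0.04]]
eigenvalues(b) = [-0.0, 0.76, 0.42]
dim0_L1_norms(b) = [0.96, 0.57, 0.61]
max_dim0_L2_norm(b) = 0.62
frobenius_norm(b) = 0.87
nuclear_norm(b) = 1.19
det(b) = -0.00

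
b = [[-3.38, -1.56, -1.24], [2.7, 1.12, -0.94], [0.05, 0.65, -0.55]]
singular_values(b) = [4.76, 1.61, 0.57]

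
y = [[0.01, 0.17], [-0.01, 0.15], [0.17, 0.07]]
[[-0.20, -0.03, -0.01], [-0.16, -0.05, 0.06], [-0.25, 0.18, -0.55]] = y @ [[-1.0, 1.17, -3.27], [-1.13, -0.25, 0.15]]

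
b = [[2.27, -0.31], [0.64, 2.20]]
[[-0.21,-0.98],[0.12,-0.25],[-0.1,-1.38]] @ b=[[-1.10,-2.09], [0.11,-0.59], [-1.11,-3.0]]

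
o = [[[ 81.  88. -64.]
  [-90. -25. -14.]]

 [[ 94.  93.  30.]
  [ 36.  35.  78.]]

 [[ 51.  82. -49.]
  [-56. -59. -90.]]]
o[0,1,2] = -14.0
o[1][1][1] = 35.0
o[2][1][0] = -56.0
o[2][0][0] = 51.0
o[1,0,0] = 94.0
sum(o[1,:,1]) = 128.0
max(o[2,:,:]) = 82.0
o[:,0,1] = [88.0, 93.0, 82.0]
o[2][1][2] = -90.0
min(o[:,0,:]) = -64.0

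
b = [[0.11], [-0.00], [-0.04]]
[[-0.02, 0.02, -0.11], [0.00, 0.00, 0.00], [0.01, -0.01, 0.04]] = b@ [[-0.22, 0.16, -0.99]]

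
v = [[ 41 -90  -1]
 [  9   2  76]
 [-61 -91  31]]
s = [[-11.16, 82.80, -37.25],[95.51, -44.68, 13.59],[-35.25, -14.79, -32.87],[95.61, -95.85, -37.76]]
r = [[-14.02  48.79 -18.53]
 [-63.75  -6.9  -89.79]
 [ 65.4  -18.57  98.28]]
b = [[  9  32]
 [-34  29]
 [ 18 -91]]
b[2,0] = 18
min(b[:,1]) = -91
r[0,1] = 48.79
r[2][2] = 98.28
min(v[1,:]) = 2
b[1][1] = 29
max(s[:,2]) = 13.59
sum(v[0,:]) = -50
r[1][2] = -89.79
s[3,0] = 95.61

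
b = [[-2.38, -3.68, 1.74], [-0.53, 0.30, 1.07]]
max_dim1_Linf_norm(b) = 3.68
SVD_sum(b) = [[-2.41, -3.62, 1.83], [-0.23, -0.35, 0.18]] + [[0.03,-0.06,-0.09], [-0.30,0.65,0.89]]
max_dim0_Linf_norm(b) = 3.68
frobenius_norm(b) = 4.87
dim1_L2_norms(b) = [4.72, 1.23]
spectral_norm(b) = 4.74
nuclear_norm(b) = 5.89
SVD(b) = [[-1.0, -0.10], [-0.10, 1.00]] @ diag([4.735963831591771, 1.1492808994560868]) @ [[0.51,0.77,-0.39],[-0.26,0.57,0.78]]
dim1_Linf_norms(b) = [3.68, 1.07]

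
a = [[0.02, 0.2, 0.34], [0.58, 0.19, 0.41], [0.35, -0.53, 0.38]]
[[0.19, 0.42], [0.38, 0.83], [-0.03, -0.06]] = a@[[0.31, 0.68],  [0.46, 1.0],  [0.27, 0.6]]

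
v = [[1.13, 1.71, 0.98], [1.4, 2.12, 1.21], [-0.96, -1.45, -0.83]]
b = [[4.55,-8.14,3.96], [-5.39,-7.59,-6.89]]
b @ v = [[-10.06, -15.22, -8.68], [-10.1, -15.32, -8.75]]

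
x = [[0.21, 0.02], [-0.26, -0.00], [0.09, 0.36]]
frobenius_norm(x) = 0.50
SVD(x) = [[-0.38, 0.49], [0.42, -0.66], [-0.82, -0.57]] @ diag([0.40231035231415896, 0.29655754993062855]) @ [[-0.66, -0.75], [0.75, -0.66]]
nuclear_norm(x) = 0.70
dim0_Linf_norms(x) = [0.26, 0.36]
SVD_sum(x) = [[0.10,  0.12], [-0.11,  -0.13], [0.22,  0.25]] + [[0.11, -0.1],[-0.15, 0.13],[-0.13, 0.11]]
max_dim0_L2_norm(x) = 0.36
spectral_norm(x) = 0.40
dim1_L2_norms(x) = [0.21, 0.26, 0.37]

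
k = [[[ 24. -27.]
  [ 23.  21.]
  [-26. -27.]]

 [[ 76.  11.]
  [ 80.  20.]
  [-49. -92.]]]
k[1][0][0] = 76.0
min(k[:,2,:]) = -92.0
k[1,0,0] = 76.0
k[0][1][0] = 23.0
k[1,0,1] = 11.0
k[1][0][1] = 11.0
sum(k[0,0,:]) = -3.0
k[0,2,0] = -26.0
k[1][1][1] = 20.0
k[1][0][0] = 76.0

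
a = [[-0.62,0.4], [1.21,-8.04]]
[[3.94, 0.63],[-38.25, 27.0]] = a@ [[-3.64,-3.53], [4.21,-3.89]]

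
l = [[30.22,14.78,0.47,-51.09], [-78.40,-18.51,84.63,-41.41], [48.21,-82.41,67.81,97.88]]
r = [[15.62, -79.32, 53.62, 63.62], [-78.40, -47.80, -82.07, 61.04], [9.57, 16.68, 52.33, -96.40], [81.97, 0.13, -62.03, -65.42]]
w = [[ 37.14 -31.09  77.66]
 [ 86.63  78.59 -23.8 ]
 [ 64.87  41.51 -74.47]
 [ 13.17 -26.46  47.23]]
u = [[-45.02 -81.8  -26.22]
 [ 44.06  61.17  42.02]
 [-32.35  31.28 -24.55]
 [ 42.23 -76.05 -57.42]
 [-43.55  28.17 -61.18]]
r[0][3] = 63.62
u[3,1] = -76.05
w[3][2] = 47.23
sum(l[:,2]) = 152.91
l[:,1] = [14.78, -18.51, -82.41]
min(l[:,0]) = -78.4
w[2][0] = 64.87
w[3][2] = 47.23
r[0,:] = [15.62, -79.32, 53.62, 63.62]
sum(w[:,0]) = 201.80999999999997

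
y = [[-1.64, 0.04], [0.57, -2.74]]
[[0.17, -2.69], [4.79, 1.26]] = y @ [[-0.15, 1.64], [-1.78, -0.12]]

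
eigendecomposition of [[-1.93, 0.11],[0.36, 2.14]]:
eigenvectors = [[-1.00, -0.03], [0.09, -1.00]]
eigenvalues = [-1.94, 2.15]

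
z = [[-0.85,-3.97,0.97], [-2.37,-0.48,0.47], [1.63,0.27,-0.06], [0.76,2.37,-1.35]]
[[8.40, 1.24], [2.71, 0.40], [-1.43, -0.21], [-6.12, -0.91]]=z@[[-0.55,-0.08], [-1.69,-0.25], [1.26,0.19]]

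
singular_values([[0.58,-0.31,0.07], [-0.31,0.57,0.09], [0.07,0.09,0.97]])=[0.99, 0.88, 0.25]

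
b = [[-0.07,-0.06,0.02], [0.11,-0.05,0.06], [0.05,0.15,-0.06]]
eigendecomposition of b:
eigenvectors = [[(0.15+0j), -0.50-0.12j, -0.50+0.12j], [(-0.5+0j), (-0.05+0.24j), (-0.05-0.24j)], [-0.85+0.00j, (0.82+0j), 0.82-0.00j]]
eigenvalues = [(0.02+0j), (-0.1+0.04j), (-0.1-0.04j)]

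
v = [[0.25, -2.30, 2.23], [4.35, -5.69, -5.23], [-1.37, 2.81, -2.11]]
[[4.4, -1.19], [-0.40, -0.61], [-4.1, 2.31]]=v@[[-0.75, -1.16], [-1.23, -0.21], [0.79, -0.62]]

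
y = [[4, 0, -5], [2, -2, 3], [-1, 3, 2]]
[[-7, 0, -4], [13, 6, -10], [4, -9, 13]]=y@[[2, 0, -1], [0, -3, 4], [3, 0, 0]]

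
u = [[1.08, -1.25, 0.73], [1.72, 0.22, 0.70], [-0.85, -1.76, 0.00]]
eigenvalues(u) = [(0.65+1.95j), (0.65-1.95j), 0j]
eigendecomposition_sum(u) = [[(0.54+0.59j),  (-0.62+0.54j),  (0.37+0.14j)],[(0.86-0.13j),  0.11+0.89j,  0.35-0.24j],[(-0.42+0.87j),  (-0.88-0.47j),  -0.00+0.47j]] + [[0.54-0.59j, -0.62-0.54j, 0.37-0.14j],[0.86+0.13j, (0.11-0.89j), 0.35+0.24j],[-0.42-0.87j, -0.88+0.47j, (-0-0.47j)]] + [[0j, (-0-0j), (-0+0j)],[(-0-0j), 0j, -0j],[(-0-0j), 0j, 0.00-0.00j]]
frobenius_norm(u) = 3.25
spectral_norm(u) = 2.39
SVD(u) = [[-0.41, 0.69, -0.6], [-0.78, 0.08, 0.62], [0.48, 0.72, 0.5]] @ diag([2.394892561227816, 2.200724786683124, 0.00018290486783289375]) @ [[-0.91, -0.21, -0.35], [0.12, -0.96, 0.25], [-0.39, 0.19, 0.9]]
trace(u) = 1.30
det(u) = 0.00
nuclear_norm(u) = 4.60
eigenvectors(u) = [[(0.19-0.49j), (0.19+0.49j), -0.39+0.00j], [(-0.33-0.47j), -0.33+0.47j, (0.19+0j)], [0.63+0.00j, 0.63-0.00j, 0.90+0.00j]]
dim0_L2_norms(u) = [2.2, 2.17, 1.01]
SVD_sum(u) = [[0.90, 0.2, 0.35], [1.7, 0.38, 0.66], [-1.04, -0.23, -0.40]] + [[0.18, -1.45, 0.38], [0.02, -0.16, 0.04], [0.19, -1.53, 0.40]] + [[0.0, -0.0, -0.0], [-0.0, 0.0, 0.00], [-0.00, 0.0, 0.0]]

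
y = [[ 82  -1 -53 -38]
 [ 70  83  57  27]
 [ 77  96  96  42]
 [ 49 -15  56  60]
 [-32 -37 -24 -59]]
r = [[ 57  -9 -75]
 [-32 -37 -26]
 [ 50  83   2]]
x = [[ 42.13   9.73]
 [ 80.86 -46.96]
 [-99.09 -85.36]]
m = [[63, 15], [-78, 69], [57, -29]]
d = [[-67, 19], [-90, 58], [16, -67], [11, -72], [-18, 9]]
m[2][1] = -29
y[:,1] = [-1, 83, 96, -15, -37]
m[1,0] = -78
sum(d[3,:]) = -61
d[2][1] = -67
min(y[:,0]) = -32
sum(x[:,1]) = -122.59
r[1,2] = -26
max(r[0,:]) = 57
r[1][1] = -37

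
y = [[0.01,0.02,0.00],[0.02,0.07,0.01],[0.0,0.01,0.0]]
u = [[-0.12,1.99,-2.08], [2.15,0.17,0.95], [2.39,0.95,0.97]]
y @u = [[0.04, 0.02, -0.00], [0.17, 0.06, 0.03], [0.02, 0.00, 0.01]]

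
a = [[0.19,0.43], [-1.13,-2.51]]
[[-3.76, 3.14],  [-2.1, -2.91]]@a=[[-4.26,-9.50],[2.89,6.4]]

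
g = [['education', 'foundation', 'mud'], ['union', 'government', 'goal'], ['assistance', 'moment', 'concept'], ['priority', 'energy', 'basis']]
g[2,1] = 'moment'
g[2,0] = 'assistance'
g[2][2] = 'concept'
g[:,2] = ['mud', 'goal', 'concept', 'basis']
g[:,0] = ['education', 'union', 'assistance', 'priority']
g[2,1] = 'moment'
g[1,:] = ['union', 'government', 'goal']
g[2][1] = 'moment'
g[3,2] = 'basis'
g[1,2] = 'goal'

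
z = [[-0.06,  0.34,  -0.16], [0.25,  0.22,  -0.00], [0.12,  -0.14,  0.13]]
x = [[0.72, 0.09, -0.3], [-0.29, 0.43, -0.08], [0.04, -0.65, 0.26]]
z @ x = [[-0.15, 0.24, -0.05],[0.12, 0.12, -0.09],[0.13, -0.13, 0.01]]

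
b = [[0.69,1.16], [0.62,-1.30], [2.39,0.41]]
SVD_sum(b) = [[0.93, 0.25], [0.25, 0.07], [2.33, 0.63]] + [[-0.24, 0.91],[0.37, -1.37],[0.06, -0.22]]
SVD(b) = [[-0.37, 0.55], [-0.10, -0.83], [-0.92, -0.13]] @ diag([2.614206782868095, 1.7152909072243243]) @ [[-0.97, -0.26],  [-0.26, 0.97]]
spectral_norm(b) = 2.61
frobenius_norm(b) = 3.13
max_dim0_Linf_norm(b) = 2.39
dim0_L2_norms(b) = [2.56, 1.79]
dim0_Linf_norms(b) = [2.39, 1.3]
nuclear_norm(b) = 4.33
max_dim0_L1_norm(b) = 3.7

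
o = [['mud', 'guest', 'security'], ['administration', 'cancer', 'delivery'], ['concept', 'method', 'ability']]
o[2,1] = 'method'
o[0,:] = ['mud', 'guest', 'security']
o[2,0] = 'concept'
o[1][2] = 'delivery'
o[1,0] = 'administration'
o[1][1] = 'cancer'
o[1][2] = 'delivery'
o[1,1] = 'cancer'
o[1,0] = 'administration'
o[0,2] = 'security'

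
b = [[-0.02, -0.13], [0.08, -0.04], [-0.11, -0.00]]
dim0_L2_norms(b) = [0.14, 0.14]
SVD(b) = [[0.43, -0.87], [0.63, 0.11], [-0.64, -0.48]] @ diag([0.1390412008436121, 0.13441556631568505]) @ [[0.81, -0.58], [0.58, 0.81]]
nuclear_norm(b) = 0.27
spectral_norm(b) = 0.14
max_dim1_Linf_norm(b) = 0.13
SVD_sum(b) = [[0.05, -0.03], [0.07, -0.05], [-0.07, 0.05]] + [[-0.07,-0.1],[0.01,0.01],[-0.04,-0.05]]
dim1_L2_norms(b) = [0.13, 0.09, 0.11]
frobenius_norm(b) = 0.19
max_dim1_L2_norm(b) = 0.13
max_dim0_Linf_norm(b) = 0.13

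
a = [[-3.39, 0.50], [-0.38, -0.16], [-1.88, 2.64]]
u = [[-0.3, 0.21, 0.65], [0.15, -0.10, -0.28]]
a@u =[[1.09,  -0.76,  -2.34], [0.09,  -0.06,  -0.2], [0.96,  -0.66,  -1.96]]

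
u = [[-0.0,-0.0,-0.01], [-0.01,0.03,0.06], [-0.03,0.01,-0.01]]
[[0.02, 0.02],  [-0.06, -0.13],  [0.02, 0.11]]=u @ [[1.07, -2.96], [2.8, -0.33], [-2.23, -2.47]]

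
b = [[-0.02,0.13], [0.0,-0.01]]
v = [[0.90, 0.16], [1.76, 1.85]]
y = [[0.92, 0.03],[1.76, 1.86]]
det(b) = 0.00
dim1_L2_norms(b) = [0.13, 0.01]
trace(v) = 2.75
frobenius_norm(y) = 2.72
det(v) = 1.38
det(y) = 1.66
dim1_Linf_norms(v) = [0.9, 1.85]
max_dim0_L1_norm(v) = 2.66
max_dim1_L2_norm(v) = 2.55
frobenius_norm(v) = 2.71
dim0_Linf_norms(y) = [1.76, 1.86]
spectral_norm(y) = 2.65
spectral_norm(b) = 0.13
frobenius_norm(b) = 0.13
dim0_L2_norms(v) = [1.98, 1.86]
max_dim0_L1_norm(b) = 0.14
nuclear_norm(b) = 0.13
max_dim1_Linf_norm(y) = 1.86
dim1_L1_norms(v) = [1.06, 3.61]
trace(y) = 2.78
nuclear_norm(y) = 3.27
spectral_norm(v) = 2.66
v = y + b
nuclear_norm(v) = 3.18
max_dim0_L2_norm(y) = 1.99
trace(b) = -0.03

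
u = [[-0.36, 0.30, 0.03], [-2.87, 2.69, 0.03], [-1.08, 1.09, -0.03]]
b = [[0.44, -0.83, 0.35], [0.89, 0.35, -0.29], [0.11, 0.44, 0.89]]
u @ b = [[0.11,0.42,-0.19], [1.13,3.34,-1.76], [0.49,1.26,-0.72]]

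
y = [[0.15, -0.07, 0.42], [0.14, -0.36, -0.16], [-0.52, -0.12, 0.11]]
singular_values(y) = [0.56, 0.46, 0.38]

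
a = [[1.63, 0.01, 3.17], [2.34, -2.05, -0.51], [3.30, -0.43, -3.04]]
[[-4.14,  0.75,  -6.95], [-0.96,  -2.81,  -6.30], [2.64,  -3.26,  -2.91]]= a @ [[-0.23,-0.46,-1.86], [0.5,0.73,1.26], [-1.19,0.47,-1.24]]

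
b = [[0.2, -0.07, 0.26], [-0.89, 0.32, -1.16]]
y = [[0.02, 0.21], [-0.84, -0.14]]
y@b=[[-0.18, 0.07, -0.24], [-0.04, 0.01, -0.06]]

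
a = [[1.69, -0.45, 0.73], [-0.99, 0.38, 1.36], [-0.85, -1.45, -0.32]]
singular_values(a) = [2.14, 1.76, 1.35]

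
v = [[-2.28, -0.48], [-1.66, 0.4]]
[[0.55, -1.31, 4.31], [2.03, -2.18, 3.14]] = v @ [[-0.70, 0.92, -1.89],[2.18, -1.64, 0.0]]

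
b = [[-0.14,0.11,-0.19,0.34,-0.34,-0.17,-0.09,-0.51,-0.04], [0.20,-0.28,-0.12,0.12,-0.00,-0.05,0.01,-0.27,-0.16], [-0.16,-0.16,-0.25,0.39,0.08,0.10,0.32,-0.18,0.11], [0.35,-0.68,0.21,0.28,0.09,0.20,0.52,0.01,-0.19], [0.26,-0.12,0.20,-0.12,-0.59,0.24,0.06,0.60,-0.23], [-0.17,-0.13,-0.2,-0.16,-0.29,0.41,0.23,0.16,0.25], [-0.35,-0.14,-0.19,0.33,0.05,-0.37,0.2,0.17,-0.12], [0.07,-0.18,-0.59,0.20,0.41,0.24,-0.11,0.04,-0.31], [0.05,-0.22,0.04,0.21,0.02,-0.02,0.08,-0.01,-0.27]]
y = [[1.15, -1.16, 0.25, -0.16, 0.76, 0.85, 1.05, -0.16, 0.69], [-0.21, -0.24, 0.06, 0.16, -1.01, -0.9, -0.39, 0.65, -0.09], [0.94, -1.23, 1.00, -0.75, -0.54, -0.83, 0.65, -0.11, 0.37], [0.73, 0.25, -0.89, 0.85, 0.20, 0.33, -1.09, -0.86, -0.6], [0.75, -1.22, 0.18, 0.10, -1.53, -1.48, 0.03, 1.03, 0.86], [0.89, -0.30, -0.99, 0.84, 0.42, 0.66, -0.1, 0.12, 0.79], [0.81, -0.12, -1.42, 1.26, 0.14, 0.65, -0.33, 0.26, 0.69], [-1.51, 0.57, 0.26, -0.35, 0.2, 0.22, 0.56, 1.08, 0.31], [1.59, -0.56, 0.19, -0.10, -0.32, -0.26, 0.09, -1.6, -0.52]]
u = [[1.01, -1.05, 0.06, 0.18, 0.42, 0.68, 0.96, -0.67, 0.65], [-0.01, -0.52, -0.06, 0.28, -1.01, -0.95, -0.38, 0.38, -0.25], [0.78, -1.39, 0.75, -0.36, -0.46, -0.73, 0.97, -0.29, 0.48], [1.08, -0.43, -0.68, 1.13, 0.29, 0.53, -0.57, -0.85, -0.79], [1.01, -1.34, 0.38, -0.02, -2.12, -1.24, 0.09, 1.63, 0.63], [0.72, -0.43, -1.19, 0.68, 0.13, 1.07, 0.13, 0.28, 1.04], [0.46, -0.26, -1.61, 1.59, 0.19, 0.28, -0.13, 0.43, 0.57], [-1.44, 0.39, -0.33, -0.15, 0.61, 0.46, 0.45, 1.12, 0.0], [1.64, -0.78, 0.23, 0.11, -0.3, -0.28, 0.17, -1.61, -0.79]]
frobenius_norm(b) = 2.29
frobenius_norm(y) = 6.80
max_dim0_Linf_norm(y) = 1.6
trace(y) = 2.12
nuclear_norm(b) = 5.72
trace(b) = -0.60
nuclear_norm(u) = 16.44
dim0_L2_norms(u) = [3.05, 2.51, 2.31, 2.13, 2.55, 2.29, 1.61, 2.86, 1.94]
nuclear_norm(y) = 14.17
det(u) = 1.41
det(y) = -0.00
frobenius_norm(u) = 7.19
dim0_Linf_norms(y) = [1.59, 1.23, 1.42, 1.26, 1.53, 1.48, 1.09, 1.6, 0.86]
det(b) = 0.00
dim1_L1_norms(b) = [1.93, 1.21, 1.75, 2.53, 2.42, 2.0, 1.92, 2.15, 0.92]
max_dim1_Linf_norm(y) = 1.6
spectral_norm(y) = 3.91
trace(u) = 1.52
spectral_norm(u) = 4.30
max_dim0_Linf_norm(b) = 0.68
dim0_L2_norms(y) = [3.1, 2.28, 2.23, 1.94, 2.15, 2.34, 1.82, 2.46, 1.79]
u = y + b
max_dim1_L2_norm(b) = 1.03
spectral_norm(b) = 1.25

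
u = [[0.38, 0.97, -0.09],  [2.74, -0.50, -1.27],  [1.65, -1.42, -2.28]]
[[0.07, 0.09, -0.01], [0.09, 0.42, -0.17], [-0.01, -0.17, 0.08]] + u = [[0.45, 1.06, -0.10], [2.83, -0.08, -1.44], [1.64, -1.59, -2.2]]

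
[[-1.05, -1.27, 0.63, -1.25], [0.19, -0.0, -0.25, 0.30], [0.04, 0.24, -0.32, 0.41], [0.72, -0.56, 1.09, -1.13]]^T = [[-1.05, 0.19, 0.04, 0.72], [-1.27, -0.0, 0.24, -0.56], [0.63, -0.25, -0.32, 1.09], [-1.25, 0.30, 0.41, -1.13]]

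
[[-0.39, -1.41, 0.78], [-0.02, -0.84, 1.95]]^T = [[-0.39, -0.02], [-1.41, -0.84], [0.78, 1.95]]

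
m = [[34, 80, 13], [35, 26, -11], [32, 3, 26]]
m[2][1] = 3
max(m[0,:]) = 80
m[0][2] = 13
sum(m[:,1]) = 109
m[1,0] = 35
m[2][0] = 32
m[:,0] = [34, 35, 32]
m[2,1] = 3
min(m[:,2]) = -11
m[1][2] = -11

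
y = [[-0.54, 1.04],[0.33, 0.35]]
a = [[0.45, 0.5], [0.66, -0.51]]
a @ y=[[-0.08, 0.64], [-0.52, 0.51]]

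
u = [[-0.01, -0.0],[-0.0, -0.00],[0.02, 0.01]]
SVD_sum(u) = [[-0.01, -0.00], [0.0, 0.0], [0.02, 0.01]] + [[-0.0, 0.0], [0.0, 0.0], [-0.0, 0.0]]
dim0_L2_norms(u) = [0.02, 0.01]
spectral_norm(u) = 0.02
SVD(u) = [[-0.38, -0.92],[0.0, 0.0],[0.92, -0.38]] @ diag([0.02414213562373095, 0.00414213562373095]) @ [[0.92, 0.38], [0.38, -0.92]]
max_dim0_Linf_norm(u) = 0.02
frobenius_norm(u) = 0.02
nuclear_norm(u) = 0.03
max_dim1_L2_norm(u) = 0.02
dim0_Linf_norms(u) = [0.02, 0.01]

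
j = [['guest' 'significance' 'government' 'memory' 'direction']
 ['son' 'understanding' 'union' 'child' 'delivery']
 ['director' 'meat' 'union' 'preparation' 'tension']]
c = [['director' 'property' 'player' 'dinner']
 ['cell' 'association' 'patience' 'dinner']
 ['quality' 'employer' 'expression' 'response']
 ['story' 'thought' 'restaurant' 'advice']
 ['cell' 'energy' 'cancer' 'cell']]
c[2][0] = 'quality'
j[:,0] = ['guest', 'son', 'director']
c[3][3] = 'advice'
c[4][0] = 'cell'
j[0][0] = 'guest'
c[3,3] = 'advice'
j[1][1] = 'understanding'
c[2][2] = 'expression'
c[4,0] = 'cell'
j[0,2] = 'government'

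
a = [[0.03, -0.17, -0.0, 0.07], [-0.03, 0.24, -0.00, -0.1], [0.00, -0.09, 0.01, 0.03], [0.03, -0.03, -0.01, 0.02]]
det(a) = 0.000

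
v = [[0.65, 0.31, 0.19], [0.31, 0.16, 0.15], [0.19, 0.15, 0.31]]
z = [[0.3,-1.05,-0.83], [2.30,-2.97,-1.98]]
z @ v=[[-0.29,-0.20,-0.36], [0.20,-0.06,-0.62]]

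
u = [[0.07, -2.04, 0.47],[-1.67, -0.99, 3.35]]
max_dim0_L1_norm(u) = 3.82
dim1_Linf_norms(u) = [2.04, 3.35]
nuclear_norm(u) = 5.83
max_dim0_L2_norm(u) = 3.38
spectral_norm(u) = 4.00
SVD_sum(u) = [[-0.45, -0.44, 0.96], [-1.51, -1.47, 3.2]] + [[0.52,-1.60,-0.49], [-0.16,0.48,0.15]]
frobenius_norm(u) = 4.40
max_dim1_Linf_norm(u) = 3.35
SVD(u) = [[0.29, 0.96], [0.96, -0.29]] @ diag([4.003749029109457, 1.8299982819404725]) @ [[-0.39, -0.38, 0.84], [0.30, -0.91, -0.28]]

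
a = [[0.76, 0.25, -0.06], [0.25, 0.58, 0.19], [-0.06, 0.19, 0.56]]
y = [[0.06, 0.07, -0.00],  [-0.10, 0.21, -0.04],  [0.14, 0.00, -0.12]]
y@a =[[0.06, 0.06, 0.01], [-0.02, 0.09, 0.02], [0.11, 0.01, -0.08]]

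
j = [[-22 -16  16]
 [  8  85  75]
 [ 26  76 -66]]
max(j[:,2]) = 75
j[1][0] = 8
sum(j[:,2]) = 25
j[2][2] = -66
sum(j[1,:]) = 168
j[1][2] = 75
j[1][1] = 85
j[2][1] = 76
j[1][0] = 8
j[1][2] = 75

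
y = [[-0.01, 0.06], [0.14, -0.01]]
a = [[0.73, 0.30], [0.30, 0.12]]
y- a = [[-0.74, -0.24], [-0.16, -0.13]]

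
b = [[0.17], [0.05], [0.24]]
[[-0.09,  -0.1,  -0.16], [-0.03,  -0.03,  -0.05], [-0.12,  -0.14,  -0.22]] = b @ [[-0.51,-0.60,-0.93]]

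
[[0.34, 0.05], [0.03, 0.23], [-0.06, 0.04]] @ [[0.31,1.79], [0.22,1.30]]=[[0.12, 0.67],[0.06, 0.35],[-0.01, -0.06]]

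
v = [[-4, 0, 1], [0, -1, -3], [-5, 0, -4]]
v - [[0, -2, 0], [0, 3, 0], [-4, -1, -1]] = [[-4, 2, 1], [0, -4, -3], [-1, 1, -3]]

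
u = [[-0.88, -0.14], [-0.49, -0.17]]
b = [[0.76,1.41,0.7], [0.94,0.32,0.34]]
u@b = [[-0.8, -1.29, -0.66], [-0.53, -0.75, -0.40]]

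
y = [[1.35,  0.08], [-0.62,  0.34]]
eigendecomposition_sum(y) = [[1.37, 0.11], [-0.89, -0.07]] + [[-0.02, -0.03], [0.27, 0.41]]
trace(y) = 1.69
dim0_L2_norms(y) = [1.49, 0.35]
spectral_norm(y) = 1.49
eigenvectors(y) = [[0.84, -0.08], [-0.54, 1.00]]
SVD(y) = [[-0.90, 0.43],[0.43, 0.9]] @ diag([1.4872647672982553, 0.3419700454034932]) @ [[-1.00, 0.05], [0.05, 1.0]]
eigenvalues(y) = [1.3, 0.39]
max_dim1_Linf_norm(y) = 1.35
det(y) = 0.51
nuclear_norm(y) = 1.83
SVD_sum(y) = [[1.34, -0.07], [-0.64, 0.03]] + [[0.01, 0.15], [0.02, 0.31]]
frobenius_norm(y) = 1.53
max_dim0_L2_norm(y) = 1.49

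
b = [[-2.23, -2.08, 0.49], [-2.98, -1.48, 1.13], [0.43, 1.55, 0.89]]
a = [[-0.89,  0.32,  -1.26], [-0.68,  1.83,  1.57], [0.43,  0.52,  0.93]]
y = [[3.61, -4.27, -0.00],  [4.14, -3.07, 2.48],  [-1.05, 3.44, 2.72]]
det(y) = -1.74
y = b @ a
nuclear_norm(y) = 12.36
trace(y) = 3.26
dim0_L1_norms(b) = [5.64, 5.11, 2.51]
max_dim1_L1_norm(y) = 9.69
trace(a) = 1.87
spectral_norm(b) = 4.73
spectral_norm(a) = 2.72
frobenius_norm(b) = 5.03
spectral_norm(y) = 8.22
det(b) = -1.64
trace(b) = -2.82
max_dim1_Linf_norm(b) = 2.98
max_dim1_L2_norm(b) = 3.51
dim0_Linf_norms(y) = [4.14, 4.27, 2.72]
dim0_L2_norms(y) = [5.59, 6.28, 3.68]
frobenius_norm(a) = 3.17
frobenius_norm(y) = 9.18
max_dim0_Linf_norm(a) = 1.83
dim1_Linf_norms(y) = [4.27, 4.14, 3.44]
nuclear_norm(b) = 6.63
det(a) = 1.07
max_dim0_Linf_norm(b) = 2.98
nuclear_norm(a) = 4.58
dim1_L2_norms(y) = [5.59, 5.72, 4.51]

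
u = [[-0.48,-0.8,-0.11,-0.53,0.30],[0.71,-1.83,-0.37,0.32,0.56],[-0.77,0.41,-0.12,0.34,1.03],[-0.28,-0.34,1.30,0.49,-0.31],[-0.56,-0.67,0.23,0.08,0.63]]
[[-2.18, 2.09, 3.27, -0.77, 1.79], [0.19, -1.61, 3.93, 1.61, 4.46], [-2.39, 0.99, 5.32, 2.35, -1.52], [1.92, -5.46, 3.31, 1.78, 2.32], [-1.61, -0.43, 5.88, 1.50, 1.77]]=u @ [[1.45,  -0.06,  -2.26,  -0.39,  -0.35],[0.06,  1.04,  -2.02,  -0.26,  -2.81],[0.80,  -2.0,  2.22,  0.46,  0.55],[1.59,  -4.12,  0.87,  2.79,  0.64],[-1.69,  1.63,  4.25,  1.23,  -0.77]]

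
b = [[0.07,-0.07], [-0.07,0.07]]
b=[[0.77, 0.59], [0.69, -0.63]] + [[-0.70,  -0.66], [-0.76,  0.7]]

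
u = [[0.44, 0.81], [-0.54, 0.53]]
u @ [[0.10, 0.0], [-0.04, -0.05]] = [[0.01, -0.04],[-0.08, -0.03]]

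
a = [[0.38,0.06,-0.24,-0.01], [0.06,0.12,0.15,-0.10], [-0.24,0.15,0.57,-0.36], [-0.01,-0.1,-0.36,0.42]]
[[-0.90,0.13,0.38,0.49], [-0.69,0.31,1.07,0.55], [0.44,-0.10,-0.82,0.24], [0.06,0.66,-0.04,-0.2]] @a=[[-0.43, -0.03, 0.28, 0.06], [-0.51, 0.1, 0.62, -0.18], [0.36, -0.13, -0.67, 0.40], [0.07, 0.10, 0.13, -0.14]]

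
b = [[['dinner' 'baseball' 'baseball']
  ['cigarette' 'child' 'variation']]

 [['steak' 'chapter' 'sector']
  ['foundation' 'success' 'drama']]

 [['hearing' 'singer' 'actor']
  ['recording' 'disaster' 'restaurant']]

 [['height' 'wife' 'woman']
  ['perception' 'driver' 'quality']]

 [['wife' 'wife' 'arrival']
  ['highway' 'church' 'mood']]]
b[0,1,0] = 'cigarette'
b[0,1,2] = 'variation'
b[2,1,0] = 'recording'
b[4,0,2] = 'arrival'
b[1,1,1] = 'success'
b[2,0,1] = 'singer'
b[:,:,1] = [['baseball', 'child'], ['chapter', 'success'], ['singer', 'disaster'], ['wife', 'driver'], ['wife', 'church']]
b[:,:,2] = [['baseball', 'variation'], ['sector', 'drama'], ['actor', 'restaurant'], ['woman', 'quality'], ['arrival', 'mood']]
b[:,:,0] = [['dinner', 'cigarette'], ['steak', 'foundation'], ['hearing', 'recording'], ['height', 'perception'], ['wife', 'highway']]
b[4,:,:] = [['wife', 'wife', 'arrival'], ['highway', 'church', 'mood']]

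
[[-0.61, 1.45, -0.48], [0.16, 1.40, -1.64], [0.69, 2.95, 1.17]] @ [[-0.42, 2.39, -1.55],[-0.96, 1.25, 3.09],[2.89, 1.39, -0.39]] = [[-2.52, -0.31, 5.61],[-6.15, -0.15, 4.72],[0.26, 6.96, 7.59]]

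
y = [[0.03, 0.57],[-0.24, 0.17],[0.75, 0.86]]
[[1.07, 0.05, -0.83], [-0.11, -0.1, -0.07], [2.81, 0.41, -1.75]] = y @[[1.71, 0.46, -0.71], [1.78, 0.07, -1.42]]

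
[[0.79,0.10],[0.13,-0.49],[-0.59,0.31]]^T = [[0.79, 0.13, -0.59],[0.10, -0.49, 0.31]]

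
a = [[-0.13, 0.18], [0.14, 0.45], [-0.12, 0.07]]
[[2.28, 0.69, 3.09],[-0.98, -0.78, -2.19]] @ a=[[-0.57,  0.94],[0.28,  -0.68]]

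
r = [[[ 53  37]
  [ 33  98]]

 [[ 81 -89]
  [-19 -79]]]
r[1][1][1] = -79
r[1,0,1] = -89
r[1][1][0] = -19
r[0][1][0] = 33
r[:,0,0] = [53, 81]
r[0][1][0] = 33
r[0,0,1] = 37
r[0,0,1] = 37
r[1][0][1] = -89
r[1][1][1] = -79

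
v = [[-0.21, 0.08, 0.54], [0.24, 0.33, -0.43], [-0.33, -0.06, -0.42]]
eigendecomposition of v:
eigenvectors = [[-0.05+0.00j, (0.73+0j), 0.73-0.00j], [-0.99+0.00j, -0.40+0.10j, -0.40-0.10j], [0.09+0.00j, -0.12+0.53j, (-0.12-0.53j)]]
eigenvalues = [(0.38+0j), (-0.34+0.4j), (-0.34-0.4j)]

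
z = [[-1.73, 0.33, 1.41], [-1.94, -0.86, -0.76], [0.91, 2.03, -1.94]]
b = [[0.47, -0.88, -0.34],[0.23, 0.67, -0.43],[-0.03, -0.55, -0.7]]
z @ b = [[-0.78, 0.97, -0.54], [-1.09, 1.55, 1.56], [0.95, 1.63, 0.18]]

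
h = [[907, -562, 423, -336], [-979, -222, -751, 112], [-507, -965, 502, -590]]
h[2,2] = 502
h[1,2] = -751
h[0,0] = 907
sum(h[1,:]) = -1840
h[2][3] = -590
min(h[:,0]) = -979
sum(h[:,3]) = -814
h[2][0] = -507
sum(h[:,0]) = -579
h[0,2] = 423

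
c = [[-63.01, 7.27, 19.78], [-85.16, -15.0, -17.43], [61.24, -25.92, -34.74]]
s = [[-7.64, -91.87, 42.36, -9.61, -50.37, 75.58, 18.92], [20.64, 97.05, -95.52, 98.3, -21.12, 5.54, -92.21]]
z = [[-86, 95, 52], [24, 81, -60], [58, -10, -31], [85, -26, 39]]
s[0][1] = -91.87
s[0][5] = 75.58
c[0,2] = 19.78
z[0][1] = 95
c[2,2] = -34.74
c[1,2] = -17.43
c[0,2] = 19.78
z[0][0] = -86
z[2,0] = 58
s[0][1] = -91.87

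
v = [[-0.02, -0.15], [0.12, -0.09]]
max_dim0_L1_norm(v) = 0.24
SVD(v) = [[0.71,0.70], [0.7,-0.71]] @ diag([0.18385266290045205, 0.10769493184181295]) @ [[0.38, -0.93],[-0.93, -0.38]]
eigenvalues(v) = [(-0.06+0.13j), (-0.06-0.13j)]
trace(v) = -0.11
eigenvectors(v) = [[0.75+0.00j, (0.75-0j)],[0.17-0.64j, (0.17+0.64j)]]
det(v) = 0.02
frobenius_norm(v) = 0.21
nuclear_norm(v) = 0.29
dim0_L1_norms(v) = [0.14, 0.24]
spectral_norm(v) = 0.18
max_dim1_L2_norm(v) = 0.15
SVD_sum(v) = [[0.05,  -0.12], [0.05,  -0.12]] + [[-0.07, -0.03],[0.07, 0.03]]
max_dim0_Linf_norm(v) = 0.15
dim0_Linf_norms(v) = [0.12, 0.15]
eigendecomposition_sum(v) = [[-0.01+0.07j, (-0.08-0.03j)], [0.06+0.03j, (-0.04+0.06j)]] + [[-0.01-0.07j, -0.08+0.03j], [0.06-0.03j, -0.04-0.06j]]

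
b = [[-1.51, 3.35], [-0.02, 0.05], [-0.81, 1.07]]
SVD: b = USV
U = [[-0.94, -0.34], [-0.01, -0.01], [-0.34, 0.94]]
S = [3.9, 0.28]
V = [[0.43, -0.9],  [-0.9, -0.43]]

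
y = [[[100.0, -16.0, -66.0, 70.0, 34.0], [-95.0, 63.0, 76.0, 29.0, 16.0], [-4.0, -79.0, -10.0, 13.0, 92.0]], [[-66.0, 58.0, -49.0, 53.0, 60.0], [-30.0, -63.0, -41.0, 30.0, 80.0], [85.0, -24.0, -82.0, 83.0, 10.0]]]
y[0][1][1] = 63.0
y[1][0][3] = 53.0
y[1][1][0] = -30.0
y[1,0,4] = 60.0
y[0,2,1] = -79.0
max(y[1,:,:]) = 85.0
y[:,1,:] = [[-95.0, 63.0, 76.0, 29.0, 16.0], [-30.0, -63.0, -41.0, 30.0, 80.0]]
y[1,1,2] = -41.0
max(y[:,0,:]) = 100.0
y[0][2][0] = -4.0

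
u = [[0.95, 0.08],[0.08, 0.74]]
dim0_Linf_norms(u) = [0.95, 0.74]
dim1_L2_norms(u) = [0.95, 0.74]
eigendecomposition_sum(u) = [[0.88, 0.30], [0.3, 0.1]] + [[0.07, -0.22], [-0.22, 0.64]]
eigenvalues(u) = [0.98, 0.71]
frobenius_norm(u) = 1.21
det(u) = 0.70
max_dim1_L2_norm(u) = 0.95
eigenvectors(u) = [[0.95,-0.32], [0.32,0.95]]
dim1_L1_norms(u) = [1.03, 0.82]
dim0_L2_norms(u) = [0.95, 0.74]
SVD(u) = [[-0.95, -0.32], [-0.32, 0.95]] @ diag([0.9770037878244408, 0.7129962121755591]) @ [[-0.95, -0.32],[-0.32, 0.95]]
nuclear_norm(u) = 1.69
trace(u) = 1.69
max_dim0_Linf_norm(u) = 0.95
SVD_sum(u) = [[0.88,0.30], [0.30,0.1]] + [[0.07, -0.22], [-0.22, 0.64]]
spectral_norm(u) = 0.98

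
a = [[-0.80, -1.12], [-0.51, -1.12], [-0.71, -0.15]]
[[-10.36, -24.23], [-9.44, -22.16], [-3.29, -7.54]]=a @ [[3.16, 7.13], [6.99, 16.54]]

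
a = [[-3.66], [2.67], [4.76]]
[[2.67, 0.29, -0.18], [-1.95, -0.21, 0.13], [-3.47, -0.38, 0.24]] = a @ [[-0.73, -0.08, 0.05]]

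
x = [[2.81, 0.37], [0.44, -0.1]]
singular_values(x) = [2.87, 0.15]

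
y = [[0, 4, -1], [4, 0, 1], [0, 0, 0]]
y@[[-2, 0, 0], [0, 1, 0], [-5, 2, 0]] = [[5, 2, 0], [-13, 2, 0], [0, 0, 0]]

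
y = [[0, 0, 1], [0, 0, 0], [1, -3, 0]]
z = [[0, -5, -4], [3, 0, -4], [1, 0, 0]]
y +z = [[0, -5, -3], [3, 0, -4], [2, -3, 0]]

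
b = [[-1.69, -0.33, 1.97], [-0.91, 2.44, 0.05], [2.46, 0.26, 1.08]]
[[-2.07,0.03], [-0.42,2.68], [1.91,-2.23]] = b @[[0.88, -0.77],[0.16, 0.82],[-0.27, -0.51]]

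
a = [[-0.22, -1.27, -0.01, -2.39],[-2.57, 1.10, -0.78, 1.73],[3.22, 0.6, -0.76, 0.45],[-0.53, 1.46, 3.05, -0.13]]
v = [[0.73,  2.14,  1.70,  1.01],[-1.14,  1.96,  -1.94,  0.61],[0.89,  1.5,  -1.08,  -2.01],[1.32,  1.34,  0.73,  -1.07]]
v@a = [[-0.72, 3.92, 0.11, 2.59], [-11.36, 3.33, 1.82, 5.16], [-6.46, -3.06, -6.49, 0.24], [-0.82, -1.33, -4.88, -0.37]]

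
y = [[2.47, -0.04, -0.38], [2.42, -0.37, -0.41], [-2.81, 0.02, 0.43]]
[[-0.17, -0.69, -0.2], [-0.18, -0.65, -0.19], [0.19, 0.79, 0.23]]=y @ [[-0.10, -0.25, -0.07], [0.07, -0.10, -0.04], [-0.21, 0.21, 0.08]]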